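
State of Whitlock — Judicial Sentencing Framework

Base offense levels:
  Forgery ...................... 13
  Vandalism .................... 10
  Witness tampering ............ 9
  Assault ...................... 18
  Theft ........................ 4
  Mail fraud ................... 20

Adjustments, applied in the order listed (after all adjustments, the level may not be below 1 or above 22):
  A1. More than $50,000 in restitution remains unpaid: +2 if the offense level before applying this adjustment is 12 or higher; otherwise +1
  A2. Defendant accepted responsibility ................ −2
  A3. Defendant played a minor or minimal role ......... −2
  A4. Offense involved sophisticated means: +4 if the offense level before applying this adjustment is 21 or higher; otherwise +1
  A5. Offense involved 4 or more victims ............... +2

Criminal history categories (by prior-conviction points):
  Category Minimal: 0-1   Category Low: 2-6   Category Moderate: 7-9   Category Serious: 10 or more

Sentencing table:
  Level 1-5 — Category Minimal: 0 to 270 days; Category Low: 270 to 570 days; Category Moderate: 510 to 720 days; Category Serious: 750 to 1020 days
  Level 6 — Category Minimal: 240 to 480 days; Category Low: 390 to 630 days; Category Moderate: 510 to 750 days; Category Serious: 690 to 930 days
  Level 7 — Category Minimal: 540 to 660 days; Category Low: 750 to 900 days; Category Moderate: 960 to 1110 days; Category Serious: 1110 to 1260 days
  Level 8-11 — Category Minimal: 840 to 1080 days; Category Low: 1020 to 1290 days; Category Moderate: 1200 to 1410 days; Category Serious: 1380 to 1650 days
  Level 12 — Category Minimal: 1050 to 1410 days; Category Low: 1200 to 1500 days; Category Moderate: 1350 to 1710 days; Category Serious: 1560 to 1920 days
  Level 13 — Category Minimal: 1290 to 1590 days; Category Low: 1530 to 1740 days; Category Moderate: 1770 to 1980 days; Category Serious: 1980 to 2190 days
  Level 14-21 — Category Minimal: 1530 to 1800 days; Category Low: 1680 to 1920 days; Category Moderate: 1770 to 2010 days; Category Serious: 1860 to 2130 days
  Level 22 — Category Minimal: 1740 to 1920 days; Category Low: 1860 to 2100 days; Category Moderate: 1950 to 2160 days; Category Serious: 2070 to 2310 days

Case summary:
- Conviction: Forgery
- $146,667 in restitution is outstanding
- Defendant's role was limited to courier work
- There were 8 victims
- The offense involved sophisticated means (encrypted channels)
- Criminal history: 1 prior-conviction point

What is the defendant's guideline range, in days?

1530-1800 days

Base offense level for forgery: 13.
A1 applies (level before this adjustment is 13 ≥ 12, so +2): 13 + 2 = 15.
A2 does not apply.
A3 applies: 15 − 2 = 13.
A4 applies (level before this adjustment is 13 < 21, so +1): 13 + 1 = 14.
A5 applies: 14 + 2 = 16.
Final offense level: 16.
Criminal history: 1 prior point → Category Minimal (0-1).
Level 16 falls in the 14-21 band.
Grid: Level 14-21 × Category Minimal = 1530-1800 days.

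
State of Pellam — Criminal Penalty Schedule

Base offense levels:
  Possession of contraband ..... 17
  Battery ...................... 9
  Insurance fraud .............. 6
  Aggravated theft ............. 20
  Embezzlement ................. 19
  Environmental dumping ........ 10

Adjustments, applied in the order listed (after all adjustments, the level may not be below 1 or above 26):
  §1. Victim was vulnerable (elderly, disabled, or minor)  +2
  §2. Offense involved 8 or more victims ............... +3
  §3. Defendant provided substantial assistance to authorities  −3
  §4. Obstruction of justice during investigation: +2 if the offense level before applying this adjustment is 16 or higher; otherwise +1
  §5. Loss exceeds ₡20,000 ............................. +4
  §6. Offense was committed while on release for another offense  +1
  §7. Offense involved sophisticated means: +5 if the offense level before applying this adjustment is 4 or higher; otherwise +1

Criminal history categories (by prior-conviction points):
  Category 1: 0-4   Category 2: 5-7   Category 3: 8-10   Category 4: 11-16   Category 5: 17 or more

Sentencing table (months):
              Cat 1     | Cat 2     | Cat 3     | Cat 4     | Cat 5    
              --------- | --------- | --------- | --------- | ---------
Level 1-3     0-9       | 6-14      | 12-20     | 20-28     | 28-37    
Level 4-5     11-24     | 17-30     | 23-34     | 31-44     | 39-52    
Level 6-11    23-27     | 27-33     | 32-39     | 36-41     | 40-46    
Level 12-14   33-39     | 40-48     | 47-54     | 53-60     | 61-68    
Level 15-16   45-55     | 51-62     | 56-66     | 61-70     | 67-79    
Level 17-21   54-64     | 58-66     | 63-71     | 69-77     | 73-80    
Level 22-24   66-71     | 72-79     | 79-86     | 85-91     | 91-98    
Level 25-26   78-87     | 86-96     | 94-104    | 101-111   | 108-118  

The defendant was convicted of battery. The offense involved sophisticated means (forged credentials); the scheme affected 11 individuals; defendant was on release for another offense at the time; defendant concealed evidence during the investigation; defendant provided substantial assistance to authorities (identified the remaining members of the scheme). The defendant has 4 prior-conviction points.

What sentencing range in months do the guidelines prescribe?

45-55 months

Base offense level for battery: 9.
§1 does not apply.
§2 applies: 9 + 3 = 12.
§3 applies: 12 − 3 = 9.
§4 applies (level before this adjustment is 9 < 16, so +1): 9 + 1 = 10.
§6 applies: 10 + 1 = 11.
§7 applies (level before this adjustment is 11 ≥ 4, so +5): 11 + 5 = 16.
Final offense level: 16.
Criminal history: 4 prior points → Category 1 (0-4).
Level 16 falls in the 15-16 band.
Grid: Level 15-16 × Category 1 = 45-55 months.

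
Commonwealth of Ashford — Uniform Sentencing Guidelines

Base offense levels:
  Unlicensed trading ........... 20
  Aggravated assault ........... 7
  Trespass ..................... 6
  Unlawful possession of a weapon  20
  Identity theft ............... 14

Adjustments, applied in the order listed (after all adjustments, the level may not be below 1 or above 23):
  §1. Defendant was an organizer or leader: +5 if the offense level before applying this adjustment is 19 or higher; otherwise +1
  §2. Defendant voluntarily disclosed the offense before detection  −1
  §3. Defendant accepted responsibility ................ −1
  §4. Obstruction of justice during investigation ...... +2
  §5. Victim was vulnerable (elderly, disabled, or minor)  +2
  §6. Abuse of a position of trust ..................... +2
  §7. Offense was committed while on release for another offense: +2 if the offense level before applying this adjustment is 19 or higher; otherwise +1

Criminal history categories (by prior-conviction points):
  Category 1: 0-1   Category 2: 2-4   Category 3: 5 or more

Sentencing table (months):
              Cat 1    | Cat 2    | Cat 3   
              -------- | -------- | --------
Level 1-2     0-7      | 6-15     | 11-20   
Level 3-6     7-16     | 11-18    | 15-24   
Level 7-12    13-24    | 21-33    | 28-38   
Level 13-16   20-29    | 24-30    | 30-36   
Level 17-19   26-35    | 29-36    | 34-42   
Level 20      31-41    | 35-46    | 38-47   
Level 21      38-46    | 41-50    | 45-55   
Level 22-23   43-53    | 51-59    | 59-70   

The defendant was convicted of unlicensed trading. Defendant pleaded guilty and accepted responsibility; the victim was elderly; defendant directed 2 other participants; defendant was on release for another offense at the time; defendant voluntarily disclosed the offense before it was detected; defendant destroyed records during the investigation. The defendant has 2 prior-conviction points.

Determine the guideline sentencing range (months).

51-59 months

Base offense level for unlicensed trading: 20.
§1 applies (level before this adjustment is 20 ≥ 19, so +5): 20 + 5 = 25.
§2 applies: 25 − 1 = 24.
§3 applies: 24 − 1 = 23.
§4 applies: 23 + 2 = 25.
§5 applies: 25 + 2 = 27.
§7 applies (level before this adjustment is 27 ≥ 19, so +2): 27 + 2 = 29.
Level 29 exceeds the maximum of 23; capped at 23.
Final offense level: 23.
Criminal history: 2 prior points → Category 2 (2-4).
Level 23 falls in the 22-23 band.
Grid: Level 22-23 × Category 2 = 51-59 months.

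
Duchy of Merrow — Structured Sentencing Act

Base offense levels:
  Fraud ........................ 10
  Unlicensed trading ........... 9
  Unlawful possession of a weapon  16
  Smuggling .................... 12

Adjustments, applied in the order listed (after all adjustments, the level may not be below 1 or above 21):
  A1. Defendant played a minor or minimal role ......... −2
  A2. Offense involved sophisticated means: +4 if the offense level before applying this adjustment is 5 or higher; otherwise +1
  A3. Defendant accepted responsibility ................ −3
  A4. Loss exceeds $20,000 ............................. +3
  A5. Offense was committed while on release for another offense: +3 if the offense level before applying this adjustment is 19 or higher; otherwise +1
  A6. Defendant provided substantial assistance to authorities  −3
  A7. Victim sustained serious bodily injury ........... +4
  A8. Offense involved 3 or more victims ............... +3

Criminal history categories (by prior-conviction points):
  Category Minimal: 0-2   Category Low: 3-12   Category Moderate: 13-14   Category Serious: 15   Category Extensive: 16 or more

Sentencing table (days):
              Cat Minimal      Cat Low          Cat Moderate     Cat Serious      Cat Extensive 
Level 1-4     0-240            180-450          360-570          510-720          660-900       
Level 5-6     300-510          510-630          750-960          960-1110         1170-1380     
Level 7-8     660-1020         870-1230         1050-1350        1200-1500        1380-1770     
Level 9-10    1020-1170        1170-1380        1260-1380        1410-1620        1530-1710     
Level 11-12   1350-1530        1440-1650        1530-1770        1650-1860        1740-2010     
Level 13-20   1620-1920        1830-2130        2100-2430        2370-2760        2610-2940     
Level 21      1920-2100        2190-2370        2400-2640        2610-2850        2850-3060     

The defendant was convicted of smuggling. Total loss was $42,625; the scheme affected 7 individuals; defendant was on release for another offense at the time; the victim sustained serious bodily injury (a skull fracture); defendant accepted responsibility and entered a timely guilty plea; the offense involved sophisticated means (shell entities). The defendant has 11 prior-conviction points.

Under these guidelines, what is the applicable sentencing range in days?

2190-2370 days

Base offense level for smuggling: 12.
A1 does not apply.
A2 applies (level before this adjustment is 12 ≥ 5, so +4): 12 + 4 = 16.
A3 applies: 16 − 3 = 13.
A4 applies: 13 + 3 = 16.
A5 applies (level before this adjustment is 16 < 19, so +1): 16 + 1 = 17.
A6 does not apply.
A7 applies: 17 + 4 = 21.
A8 applies: 21 + 3 = 24.
Level 24 exceeds the maximum of 21; capped at 21.
Final offense level: 21.
Criminal history: 11 prior points → Category Low (3-12).
Level 21 falls in the 21 band.
Grid: Level 21 × Category Low = 2190-2370 days.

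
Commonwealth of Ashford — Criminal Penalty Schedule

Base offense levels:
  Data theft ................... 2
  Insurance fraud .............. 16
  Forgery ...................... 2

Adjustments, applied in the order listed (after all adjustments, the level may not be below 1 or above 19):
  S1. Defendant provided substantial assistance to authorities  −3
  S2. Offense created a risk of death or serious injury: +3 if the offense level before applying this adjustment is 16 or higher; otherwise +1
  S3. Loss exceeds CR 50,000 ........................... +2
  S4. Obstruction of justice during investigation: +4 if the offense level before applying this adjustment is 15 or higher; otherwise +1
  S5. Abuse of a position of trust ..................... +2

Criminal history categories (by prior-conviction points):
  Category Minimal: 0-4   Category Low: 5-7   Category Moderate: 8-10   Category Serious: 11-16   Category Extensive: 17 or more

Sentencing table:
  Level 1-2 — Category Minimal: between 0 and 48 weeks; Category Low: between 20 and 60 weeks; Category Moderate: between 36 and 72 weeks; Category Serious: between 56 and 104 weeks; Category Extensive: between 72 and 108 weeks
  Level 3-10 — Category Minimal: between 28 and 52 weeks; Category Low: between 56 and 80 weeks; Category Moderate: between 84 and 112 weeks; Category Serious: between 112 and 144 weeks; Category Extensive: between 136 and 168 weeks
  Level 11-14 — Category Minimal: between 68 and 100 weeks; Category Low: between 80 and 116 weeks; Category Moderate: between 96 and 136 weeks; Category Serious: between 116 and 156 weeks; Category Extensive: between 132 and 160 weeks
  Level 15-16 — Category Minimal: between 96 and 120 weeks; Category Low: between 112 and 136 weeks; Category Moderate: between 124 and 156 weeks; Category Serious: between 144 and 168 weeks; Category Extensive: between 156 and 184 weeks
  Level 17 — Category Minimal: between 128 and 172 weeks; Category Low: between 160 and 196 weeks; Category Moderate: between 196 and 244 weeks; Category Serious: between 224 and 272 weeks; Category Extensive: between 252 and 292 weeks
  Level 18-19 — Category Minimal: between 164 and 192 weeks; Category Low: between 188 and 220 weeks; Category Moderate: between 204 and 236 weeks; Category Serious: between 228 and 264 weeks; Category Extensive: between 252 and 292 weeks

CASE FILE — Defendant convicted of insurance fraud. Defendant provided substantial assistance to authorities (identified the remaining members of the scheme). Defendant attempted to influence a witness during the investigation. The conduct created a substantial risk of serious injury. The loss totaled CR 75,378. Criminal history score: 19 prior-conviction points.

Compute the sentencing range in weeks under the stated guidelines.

252-292 weeks

Base offense level for insurance fraud: 16.
S1 applies: 16 − 3 = 13.
S2 applies (level before this adjustment is 13 < 16, so +1): 13 + 1 = 14.
S3 applies: 14 + 2 = 16.
S4 applies (level before this adjustment is 16 ≥ 15, so +4): 16 + 4 = 20.
Level 20 exceeds the maximum of 19; capped at 19.
Final offense level: 19.
Criminal history: 19 prior points → Category Extensive (17+).
Level 19 falls in the 18-19 band.
Grid: Level 18-19 × Category Extensive = 252-292 weeks.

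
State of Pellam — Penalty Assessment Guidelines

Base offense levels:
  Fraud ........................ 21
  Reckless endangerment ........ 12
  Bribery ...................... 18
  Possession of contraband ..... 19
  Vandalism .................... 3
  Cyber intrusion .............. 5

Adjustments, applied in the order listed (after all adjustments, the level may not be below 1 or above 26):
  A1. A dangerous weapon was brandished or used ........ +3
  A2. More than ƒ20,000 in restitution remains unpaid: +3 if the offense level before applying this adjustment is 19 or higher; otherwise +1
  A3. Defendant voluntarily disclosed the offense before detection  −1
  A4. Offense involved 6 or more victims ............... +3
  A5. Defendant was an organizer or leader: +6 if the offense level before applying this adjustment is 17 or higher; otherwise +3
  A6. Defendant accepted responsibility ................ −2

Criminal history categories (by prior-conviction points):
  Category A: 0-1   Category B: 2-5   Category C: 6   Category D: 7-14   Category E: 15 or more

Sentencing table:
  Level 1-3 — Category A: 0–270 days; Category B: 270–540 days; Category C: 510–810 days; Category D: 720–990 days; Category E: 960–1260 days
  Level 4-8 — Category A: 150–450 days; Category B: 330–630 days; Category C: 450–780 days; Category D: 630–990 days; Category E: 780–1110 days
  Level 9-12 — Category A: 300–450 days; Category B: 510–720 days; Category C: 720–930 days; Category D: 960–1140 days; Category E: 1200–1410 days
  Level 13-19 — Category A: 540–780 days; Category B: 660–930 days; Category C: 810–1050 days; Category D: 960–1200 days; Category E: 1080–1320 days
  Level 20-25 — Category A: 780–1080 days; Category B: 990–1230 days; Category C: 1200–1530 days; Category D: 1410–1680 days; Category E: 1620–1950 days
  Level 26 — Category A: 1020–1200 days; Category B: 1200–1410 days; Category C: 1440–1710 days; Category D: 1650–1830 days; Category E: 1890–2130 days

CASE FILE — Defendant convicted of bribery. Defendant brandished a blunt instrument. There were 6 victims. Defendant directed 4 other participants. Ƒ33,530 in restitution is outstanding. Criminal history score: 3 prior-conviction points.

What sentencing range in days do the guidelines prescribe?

Base offense level for bribery: 18.
A1 applies: 18 + 3 = 21.
A2 applies (level before this adjustment is 21 ≥ 19, so +3): 21 + 3 = 24.
A3 does not apply.
A4 applies: 24 + 3 = 27.
A5 applies (level before this adjustment is 27 ≥ 17, so +6): 27 + 6 = 33.
A6 does not apply.
Level 33 exceeds the maximum of 26; capped at 26.
Final offense level: 26.
Criminal history: 3 prior points → Category B (2-5).
Level 26 falls in the 26 band.
Grid: Level 26 × Category B = 1200-1410 days.

1200-1410 days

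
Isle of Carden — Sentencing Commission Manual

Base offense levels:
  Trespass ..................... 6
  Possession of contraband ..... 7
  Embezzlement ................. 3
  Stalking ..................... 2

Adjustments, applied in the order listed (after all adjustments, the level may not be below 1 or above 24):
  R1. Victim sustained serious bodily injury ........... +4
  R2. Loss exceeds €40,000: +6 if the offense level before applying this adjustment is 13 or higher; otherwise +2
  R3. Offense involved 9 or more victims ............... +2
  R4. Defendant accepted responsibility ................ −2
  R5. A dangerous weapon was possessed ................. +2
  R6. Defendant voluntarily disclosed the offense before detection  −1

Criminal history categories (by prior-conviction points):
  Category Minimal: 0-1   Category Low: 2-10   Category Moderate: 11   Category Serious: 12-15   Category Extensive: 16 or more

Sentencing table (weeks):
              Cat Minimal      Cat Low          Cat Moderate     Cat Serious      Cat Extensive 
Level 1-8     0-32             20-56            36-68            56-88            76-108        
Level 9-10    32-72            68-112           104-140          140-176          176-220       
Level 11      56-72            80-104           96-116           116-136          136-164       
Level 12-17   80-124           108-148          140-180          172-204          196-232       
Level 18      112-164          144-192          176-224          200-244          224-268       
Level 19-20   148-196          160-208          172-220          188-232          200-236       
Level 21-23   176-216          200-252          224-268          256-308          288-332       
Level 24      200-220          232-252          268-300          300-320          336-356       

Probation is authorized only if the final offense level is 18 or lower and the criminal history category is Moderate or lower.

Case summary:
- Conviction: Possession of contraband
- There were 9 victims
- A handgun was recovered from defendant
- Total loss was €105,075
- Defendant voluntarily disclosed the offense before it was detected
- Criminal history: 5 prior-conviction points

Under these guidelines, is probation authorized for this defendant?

Base offense level for possession of contraband: 7.
R1 does not apply.
R2 applies (level before this adjustment is 7 < 13, so +2): 7 + 2 = 9.
R3 applies: 9 + 2 = 11.
R5 applies: 11 + 2 = 13.
R6 applies: 13 − 1 = 12.
Final offense level: 12.
Criminal history: 5 prior points → Category Low (2-10).
Level 12 falls in the 12-17 band.
Grid: Level 12-17 × Category Low = 108-148 weeks.
Probation check: level 12 ≤ 18 and category Low ≤ Moderate → eligible.

Yes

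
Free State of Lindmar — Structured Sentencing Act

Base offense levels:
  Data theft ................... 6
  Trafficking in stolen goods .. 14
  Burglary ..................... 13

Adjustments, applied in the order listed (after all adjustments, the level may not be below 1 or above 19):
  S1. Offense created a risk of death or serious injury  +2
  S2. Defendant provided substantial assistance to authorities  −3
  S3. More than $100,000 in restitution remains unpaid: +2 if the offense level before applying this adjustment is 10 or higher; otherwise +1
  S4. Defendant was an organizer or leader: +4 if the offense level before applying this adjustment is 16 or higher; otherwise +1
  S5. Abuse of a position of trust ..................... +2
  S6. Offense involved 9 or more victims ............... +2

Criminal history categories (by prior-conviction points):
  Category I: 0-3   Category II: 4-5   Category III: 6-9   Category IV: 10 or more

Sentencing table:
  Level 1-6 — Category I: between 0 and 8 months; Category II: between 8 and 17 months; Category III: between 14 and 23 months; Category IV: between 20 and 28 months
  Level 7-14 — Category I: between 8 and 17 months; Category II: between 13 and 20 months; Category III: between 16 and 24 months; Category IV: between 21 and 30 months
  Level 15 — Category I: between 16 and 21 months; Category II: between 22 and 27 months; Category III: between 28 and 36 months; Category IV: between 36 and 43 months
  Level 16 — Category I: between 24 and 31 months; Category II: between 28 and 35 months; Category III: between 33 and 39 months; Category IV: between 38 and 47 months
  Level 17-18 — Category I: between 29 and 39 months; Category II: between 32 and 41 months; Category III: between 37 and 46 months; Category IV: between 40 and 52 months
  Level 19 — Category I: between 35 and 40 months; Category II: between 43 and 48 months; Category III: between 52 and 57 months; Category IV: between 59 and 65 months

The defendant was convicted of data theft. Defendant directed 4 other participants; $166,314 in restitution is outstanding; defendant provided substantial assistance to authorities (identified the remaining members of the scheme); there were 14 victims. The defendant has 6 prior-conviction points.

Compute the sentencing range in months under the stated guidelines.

Base offense level for data theft: 6.
S1 does not apply.
S2 applies: 6 − 3 = 3.
S3 applies (level before this adjustment is 3 < 10, so +1): 3 + 1 = 4.
S4 applies (level before this adjustment is 4 < 16, so +1): 4 + 1 = 5.
S5 does not apply.
S6 applies: 5 + 2 = 7.
Final offense level: 7.
Criminal history: 6 prior points → Category III (6-9).
Level 7 falls in the 7-14 band.
Grid: Level 7-14 × Category III = 16-24 months.

16-24 months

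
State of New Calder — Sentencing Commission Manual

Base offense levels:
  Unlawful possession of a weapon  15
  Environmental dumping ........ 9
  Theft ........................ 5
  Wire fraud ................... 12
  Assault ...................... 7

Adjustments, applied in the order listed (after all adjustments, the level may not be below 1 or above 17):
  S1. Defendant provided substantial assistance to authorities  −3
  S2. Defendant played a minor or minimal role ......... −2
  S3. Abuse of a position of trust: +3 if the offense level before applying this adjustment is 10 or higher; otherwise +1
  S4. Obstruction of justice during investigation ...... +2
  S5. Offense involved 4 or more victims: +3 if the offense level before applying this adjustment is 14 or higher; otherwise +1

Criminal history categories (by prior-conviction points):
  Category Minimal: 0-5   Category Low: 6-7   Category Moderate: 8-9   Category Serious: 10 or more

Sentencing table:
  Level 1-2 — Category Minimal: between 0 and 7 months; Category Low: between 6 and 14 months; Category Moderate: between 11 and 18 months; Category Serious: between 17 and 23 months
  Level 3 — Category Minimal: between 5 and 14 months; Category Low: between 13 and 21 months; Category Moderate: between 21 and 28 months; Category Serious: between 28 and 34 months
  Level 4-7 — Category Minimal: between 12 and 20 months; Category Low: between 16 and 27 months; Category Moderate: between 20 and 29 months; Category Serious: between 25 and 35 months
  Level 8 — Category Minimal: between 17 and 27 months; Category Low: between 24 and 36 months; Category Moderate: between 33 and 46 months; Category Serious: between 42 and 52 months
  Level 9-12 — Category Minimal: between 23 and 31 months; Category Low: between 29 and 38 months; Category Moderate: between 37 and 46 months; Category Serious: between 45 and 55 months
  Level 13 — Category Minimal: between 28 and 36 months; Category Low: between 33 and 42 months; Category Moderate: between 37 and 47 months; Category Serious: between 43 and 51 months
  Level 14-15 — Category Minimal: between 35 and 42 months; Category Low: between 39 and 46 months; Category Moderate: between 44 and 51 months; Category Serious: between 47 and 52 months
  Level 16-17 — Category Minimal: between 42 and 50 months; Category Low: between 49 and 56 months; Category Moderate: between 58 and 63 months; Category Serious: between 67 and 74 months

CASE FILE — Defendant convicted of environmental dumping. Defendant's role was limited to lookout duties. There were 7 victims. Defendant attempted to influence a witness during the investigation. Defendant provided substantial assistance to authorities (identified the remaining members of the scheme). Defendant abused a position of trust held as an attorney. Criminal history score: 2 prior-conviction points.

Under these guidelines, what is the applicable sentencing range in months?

Base offense level for environmental dumping: 9.
S1 applies: 9 − 3 = 6.
S2 applies: 6 − 2 = 4.
S3 applies (level before this adjustment is 4 < 10, so +1): 4 + 1 = 5.
S4 applies: 5 + 2 = 7.
S5 applies (level before this adjustment is 7 < 14, so +1): 7 + 1 = 8.
Final offense level: 8.
Criminal history: 2 prior points → Category Minimal (0-5).
Level 8 falls in the 8 band.
Grid: Level 8 × Category Minimal = 17-27 months.

17-27 months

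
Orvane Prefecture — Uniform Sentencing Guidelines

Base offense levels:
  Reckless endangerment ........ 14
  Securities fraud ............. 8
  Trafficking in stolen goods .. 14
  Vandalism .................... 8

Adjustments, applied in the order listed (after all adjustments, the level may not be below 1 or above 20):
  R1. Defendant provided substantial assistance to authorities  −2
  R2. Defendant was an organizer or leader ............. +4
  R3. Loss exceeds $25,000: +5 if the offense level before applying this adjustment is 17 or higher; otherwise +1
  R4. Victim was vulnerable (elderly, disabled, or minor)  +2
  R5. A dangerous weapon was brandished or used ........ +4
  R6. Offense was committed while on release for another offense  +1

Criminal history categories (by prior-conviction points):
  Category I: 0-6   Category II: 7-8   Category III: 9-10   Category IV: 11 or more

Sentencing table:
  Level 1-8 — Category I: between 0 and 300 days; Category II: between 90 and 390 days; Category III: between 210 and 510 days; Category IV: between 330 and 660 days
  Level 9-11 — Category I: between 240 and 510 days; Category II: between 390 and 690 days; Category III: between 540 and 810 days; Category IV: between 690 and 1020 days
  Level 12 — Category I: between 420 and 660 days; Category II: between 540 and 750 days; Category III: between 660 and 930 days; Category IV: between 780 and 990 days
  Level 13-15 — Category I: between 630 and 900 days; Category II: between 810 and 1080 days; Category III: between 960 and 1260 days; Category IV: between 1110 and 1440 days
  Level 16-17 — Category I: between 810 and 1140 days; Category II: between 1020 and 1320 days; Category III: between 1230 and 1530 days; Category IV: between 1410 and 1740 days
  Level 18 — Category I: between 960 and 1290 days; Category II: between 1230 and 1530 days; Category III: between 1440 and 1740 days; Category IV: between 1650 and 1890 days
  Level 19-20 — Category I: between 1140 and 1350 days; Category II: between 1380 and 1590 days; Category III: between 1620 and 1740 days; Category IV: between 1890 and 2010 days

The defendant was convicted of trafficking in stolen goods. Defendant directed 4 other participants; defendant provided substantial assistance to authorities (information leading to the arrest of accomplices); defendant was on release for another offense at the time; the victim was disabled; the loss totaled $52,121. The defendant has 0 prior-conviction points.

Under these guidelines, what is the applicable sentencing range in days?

1140-1350 days

Base offense level for trafficking in stolen goods: 14.
R1 applies: 14 − 2 = 12.
R2 applies: 12 + 4 = 16.
R3 applies (level before this adjustment is 16 < 17, so +1): 16 + 1 = 17.
R4 applies: 17 + 2 = 19.
R6 applies: 19 + 1 = 20.
Final offense level: 20.
Criminal history: 0 prior points → Category I (0-6).
Level 20 falls in the 19-20 band.
Grid: Level 19-20 × Category I = 1140-1350 days.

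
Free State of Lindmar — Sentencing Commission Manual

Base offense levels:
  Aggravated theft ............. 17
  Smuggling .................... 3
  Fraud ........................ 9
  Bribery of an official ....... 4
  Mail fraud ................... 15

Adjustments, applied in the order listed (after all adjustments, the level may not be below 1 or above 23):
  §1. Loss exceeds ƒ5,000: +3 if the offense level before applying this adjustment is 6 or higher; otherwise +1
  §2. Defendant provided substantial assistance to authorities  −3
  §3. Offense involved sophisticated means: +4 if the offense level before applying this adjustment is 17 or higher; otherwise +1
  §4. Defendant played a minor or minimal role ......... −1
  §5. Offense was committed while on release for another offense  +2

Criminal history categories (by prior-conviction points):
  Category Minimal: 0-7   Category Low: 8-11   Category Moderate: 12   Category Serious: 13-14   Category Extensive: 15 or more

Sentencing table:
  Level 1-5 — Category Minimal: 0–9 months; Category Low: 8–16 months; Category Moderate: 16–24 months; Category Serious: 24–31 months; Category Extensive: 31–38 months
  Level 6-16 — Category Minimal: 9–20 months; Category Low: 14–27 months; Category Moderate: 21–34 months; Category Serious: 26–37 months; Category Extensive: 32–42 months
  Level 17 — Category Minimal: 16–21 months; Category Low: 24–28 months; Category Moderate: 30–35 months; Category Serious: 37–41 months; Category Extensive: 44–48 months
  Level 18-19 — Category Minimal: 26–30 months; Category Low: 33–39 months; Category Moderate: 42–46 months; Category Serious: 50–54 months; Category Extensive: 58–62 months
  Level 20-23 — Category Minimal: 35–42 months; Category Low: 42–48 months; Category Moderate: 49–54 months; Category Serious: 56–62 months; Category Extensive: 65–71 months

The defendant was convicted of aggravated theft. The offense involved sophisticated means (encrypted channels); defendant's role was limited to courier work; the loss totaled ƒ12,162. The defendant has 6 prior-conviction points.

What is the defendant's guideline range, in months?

Base offense level for aggravated theft: 17.
§1 applies (level before this adjustment is 17 ≥ 6, so +3): 17 + 3 = 20.
§2 does not apply.
§3 applies (level before this adjustment is 20 ≥ 17, so +4): 20 + 4 = 24.
§4 applies: 24 − 1 = 23.
§5 does not apply.
Final offense level: 23.
Criminal history: 6 prior points → Category Minimal (0-7).
Level 23 falls in the 20-23 band.
Grid: Level 20-23 × Category Minimal = 35-42 months.

35-42 months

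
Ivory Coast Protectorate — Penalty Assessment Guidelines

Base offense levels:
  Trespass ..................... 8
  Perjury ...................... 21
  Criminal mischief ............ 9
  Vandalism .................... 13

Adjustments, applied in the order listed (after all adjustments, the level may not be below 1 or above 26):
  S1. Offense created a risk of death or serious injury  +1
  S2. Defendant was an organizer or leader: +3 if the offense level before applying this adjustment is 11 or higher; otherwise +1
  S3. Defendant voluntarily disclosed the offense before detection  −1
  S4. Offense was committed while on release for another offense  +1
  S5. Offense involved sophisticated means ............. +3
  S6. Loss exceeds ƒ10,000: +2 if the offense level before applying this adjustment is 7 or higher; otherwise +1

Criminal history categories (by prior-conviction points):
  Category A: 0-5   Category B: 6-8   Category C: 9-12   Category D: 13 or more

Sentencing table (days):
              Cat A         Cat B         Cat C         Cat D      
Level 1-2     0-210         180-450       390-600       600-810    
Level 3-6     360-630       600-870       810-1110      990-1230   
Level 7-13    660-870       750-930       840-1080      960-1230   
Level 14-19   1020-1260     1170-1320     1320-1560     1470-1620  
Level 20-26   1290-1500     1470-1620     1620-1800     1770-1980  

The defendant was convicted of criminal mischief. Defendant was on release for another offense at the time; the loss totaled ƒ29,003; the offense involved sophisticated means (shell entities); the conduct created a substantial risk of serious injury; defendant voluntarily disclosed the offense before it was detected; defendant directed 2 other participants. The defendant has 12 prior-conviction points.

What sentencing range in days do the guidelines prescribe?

Base offense level for criminal mischief: 9.
S1 applies: 9 + 1 = 10.
S2 applies (level before this adjustment is 10 < 11, so +1): 10 + 1 = 11.
S3 applies: 11 − 1 = 10.
S4 applies: 10 + 1 = 11.
S5 applies: 11 + 3 = 14.
S6 applies (level before this adjustment is 14 ≥ 7, so +2): 14 + 2 = 16.
Final offense level: 16.
Criminal history: 12 prior points → Category C (9-12).
Level 16 falls in the 14-19 band.
Grid: Level 14-19 × Category C = 1320-1560 days.

1320-1560 days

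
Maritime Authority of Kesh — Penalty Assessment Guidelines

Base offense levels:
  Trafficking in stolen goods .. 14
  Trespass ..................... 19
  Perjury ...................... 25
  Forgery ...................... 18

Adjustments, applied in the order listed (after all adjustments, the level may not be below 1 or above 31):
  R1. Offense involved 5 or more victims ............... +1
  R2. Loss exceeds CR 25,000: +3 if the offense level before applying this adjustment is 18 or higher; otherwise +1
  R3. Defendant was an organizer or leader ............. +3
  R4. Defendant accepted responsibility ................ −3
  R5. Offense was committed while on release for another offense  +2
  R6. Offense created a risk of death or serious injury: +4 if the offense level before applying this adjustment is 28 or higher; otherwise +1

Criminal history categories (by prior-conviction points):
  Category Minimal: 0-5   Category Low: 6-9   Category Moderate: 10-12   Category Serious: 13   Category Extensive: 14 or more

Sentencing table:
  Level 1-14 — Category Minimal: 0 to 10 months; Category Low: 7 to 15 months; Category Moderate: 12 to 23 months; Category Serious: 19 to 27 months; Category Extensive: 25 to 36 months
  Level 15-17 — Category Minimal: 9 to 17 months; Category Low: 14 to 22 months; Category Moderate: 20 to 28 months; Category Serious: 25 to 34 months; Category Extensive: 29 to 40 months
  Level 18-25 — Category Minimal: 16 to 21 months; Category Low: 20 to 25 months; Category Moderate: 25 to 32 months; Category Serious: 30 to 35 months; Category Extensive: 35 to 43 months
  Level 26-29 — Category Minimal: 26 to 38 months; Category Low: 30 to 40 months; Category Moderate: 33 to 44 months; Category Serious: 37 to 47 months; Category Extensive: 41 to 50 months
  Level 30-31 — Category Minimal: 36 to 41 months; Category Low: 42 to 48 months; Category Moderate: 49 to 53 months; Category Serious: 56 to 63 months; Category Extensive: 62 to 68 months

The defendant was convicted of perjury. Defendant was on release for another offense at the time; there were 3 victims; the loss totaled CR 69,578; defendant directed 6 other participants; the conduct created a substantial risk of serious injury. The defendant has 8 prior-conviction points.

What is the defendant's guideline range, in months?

42-48 months

Base offense level for perjury: 25.
R2 applies (level before this adjustment is 25 ≥ 18, so +3): 25 + 3 = 28.
R3 applies: 28 + 3 = 31.
R4 does not apply.
R5 applies: 31 + 2 = 33.
R6 applies (level before this adjustment is 33 ≥ 28, so +4): 33 + 4 = 37.
Level 37 exceeds the maximum of 31; capped at 31.
Final offense level: 31.
Criminal history: 8 prior points → Category Low (6-9).
Level 31 falls in the 30-31 band.
Grid: Level 30-31 × Category Low = 42-48 months.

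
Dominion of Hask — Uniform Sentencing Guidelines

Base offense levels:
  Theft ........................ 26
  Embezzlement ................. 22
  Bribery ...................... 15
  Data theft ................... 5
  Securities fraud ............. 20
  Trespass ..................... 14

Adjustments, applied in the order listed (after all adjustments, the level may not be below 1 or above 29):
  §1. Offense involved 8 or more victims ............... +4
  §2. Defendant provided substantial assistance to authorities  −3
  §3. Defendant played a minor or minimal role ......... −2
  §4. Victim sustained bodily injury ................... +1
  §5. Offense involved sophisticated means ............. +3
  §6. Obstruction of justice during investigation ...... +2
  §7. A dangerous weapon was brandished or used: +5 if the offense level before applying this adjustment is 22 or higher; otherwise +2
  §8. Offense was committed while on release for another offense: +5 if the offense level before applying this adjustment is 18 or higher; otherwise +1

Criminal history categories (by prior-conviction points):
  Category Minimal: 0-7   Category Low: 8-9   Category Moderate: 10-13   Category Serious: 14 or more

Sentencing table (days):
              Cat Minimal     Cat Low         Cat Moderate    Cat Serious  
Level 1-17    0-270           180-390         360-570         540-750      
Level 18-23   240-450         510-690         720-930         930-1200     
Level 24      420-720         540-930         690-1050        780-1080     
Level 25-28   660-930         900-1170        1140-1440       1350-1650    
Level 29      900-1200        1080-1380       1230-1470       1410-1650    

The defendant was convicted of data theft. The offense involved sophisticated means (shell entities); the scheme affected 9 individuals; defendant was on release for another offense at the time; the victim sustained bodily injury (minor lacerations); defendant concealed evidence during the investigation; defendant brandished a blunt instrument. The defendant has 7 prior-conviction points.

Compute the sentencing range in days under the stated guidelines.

240-450 days

Base offense level for data theft: 5.
§1 applies: 5 + 4 = 9.
§3 does not apply.
§4 applies: 9 + 1 = 10.
§5 applies: 10 + 3 = 13.
§6 applies: 13 + 2 = 15.
§7 applies (level before this adjustment is 15 < 22, so +2): 15 + 2 = 17.
§8 applies (level before this adjustment is 17 < 18, so +1): 17 + 1 = 18.
Final offense level: 18.
Criminal history: 7 prior points → Category Minimal (0-7).
Level 18 falls in the 18-23 band.
Grid: Level 18-23 × Category Minimal = 240-450 days.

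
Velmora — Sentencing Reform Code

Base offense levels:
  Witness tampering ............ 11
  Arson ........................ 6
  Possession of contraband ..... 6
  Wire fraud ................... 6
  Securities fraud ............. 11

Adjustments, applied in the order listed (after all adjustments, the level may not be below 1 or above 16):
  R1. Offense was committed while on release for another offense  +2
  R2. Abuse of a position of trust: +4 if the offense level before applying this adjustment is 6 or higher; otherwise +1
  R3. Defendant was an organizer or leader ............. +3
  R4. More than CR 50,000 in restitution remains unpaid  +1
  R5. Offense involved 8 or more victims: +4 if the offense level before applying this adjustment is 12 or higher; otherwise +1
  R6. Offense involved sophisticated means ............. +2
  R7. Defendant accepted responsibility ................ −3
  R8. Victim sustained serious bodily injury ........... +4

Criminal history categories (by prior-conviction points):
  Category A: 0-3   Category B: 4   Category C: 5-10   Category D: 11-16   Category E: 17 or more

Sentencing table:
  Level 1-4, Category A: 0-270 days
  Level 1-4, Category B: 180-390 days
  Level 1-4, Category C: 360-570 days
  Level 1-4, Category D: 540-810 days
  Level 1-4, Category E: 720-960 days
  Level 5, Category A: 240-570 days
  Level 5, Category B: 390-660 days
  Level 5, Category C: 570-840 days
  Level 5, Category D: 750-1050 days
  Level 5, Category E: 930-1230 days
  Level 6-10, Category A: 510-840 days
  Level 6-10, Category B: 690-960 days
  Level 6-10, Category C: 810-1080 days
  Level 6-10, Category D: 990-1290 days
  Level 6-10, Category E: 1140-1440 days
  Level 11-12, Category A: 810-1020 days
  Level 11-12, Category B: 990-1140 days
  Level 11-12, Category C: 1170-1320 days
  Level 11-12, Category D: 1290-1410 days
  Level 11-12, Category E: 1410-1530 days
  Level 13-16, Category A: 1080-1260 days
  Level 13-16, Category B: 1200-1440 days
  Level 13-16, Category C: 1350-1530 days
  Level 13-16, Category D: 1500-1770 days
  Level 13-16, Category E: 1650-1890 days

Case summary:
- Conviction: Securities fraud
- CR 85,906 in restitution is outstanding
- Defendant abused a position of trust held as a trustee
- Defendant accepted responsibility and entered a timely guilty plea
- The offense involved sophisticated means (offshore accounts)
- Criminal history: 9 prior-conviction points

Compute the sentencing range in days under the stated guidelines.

Base offense level for securities fraud: 11.
R1 does not apply.
R2 applies (level before this adjustment is 11 ≥ 6, so +4): 11 + 4 = 15.
R4 applies: 15 + 1 = 16.
R5 does not apply.
R6 applies: 16 + 2 = 18.
R7 applies: 18 − 3 = 15.
Final offense level: 15.
Criminal history: 9 prior points → Category C (5-10).
Level 15 falls in the 13-16 band.
Grid: Level 13-16 × Category C = 1350-1530 days.

1350-1530 days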